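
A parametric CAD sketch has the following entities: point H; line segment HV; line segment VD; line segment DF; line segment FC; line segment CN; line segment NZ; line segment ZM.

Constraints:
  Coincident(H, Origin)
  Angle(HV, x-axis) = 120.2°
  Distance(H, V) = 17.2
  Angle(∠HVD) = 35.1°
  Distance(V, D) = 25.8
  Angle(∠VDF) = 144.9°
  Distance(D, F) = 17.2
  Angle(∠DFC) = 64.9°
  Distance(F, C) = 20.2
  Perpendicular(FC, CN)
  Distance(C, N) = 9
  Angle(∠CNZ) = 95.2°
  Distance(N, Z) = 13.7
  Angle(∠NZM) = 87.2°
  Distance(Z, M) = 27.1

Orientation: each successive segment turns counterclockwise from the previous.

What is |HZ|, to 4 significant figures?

16.04

H is at the origin; HV runs at 120.2° with length 17.2, so V = (-8.652, 14.87). ∠HVD = 35.1° gives VD at -94.90° from the x-axis; with |VD| = 25.8, D = (-10.86, -10.84). ∠VDF = 144.9° gives DF at -59.80° from the x-axis; with |DF| = 17.2, F = (-2.204, -25.71). ∠DFC = 64.9° gives FC at 55.30° from the x-axis; with |FC| = 20.2, C = (9.296, -9.098). The perpendicularity gives CN at right angles to FC, so CN runs at 145.3°; with |CN| = 9.0, N = (1.896, -3.975). ∠CNZ = 95.2° gives NZ at -129.9° from the x-axis; with |NZ| = 13.7, Z = (-6.891, -14.49). Then |HZ| = |Z − H| = 16.04.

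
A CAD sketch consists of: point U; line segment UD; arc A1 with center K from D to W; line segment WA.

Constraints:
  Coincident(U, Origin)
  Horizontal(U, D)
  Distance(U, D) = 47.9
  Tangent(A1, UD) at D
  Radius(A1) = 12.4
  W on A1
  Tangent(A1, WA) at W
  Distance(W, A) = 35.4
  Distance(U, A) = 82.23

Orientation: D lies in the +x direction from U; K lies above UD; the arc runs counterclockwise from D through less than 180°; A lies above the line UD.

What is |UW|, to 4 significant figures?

60.33

Checks: ∠(KD, DU) = 90.00° ✓; |KD| = 12.40 ✓; |KW| = 12.40 ✓; ∠(KW, WA) = 90.00° ✓; |WA| = 35.40 ✓; |UA| = 82.23 ✓.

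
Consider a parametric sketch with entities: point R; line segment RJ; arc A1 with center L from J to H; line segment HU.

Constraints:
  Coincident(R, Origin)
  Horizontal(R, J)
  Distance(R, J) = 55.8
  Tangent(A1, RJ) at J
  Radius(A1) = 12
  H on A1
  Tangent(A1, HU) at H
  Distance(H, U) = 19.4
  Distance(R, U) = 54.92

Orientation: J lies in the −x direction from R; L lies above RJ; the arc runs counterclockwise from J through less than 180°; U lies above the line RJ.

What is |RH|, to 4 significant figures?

45.57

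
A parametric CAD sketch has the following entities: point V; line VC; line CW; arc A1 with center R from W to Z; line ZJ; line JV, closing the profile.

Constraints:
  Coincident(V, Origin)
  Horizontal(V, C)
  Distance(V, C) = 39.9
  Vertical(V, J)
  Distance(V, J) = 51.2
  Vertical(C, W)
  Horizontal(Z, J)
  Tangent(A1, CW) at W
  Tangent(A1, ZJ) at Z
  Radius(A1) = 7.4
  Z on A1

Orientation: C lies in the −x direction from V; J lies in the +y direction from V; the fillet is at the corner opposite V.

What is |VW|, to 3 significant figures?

59.2

V is at the origin; V and C share the same y with |VC| = 39.9 and C on the −x side, so C = (-39.9, 0.00). V and J share the same x with |VJ| = 51.2 and J on the +y side, so J = (0.00, 51.2). The virtual corner opposite V is at (-39.9, 51.2). Since A1 is tangent to CW there, RW ⟂ CW and since A1 is tangent to ZJ there, RZ ⟂ ZJ, with radius 7.4, so the center R sits 7.4 in from both sides at R = (-32.5, 43.8). That places the tangent points at W = (-39.9, 43.8) on CW and Z = (-32.5, 51.2) on ZJ. Then |VW| = |W − V| = 59.2.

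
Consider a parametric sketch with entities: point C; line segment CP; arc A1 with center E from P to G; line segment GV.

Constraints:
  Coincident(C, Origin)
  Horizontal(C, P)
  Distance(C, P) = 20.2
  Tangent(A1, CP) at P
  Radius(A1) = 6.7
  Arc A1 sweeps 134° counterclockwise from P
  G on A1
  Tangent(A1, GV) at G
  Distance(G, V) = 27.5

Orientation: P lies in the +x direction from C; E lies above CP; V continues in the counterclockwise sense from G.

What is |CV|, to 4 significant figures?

31.69

On A1, P sits at bearing -90° from E; a 134° counterclockwise sweep puts G at bearing 44°, so G = E + 6.7·(cos 44°, sin 44°) = (25.02, 11.35). A1 meets GV tangentially, so EG is at right angles to GV, so GV runs along (−sin 44°, cos 44°); with |GV| = 27.5, V = (5.916, 31.14). Then |CV| = |V − C| = 31.69.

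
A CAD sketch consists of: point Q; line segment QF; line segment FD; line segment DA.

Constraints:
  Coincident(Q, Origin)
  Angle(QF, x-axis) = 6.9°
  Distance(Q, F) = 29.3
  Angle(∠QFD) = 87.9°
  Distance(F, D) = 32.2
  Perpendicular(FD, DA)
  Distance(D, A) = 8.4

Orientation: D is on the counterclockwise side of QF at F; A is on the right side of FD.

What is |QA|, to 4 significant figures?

48.87

Q is at the origin; QF runs at 6.9° with length 29.3, so F = 29.3·(cos 6.9°, sin 6.9°) = (29.09, 3.520). ∠QFD = 87.9°, so FD runs at 6.9° + (180° − 87.9°) = 99.00° from the x-axis; with |FD| = 32.2, D = F + 32.2·(cos 99.00°, sin 99.00°) = (24.05, 35.32). FD ⟂ DA; with |DA| = 8.4 on the right of FD, A = D + 8.4·(0.9877, 0.1564) = (32.35, 36.64). Then |QA| = |A − Q| = 48.87.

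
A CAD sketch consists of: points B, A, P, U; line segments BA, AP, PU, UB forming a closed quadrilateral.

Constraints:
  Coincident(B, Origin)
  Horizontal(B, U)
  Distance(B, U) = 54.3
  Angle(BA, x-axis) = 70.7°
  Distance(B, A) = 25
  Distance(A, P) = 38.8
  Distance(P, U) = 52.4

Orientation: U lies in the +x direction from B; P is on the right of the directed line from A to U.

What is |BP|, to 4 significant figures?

15.53

Checks: |AP| = 38.80 ✓; |PU| = 52.40 ✓.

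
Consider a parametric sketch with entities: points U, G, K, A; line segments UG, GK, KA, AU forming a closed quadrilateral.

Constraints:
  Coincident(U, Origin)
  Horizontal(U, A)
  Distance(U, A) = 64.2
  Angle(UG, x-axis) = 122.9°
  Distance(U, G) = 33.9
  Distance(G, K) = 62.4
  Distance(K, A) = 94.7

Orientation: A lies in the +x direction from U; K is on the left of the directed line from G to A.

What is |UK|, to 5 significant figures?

82.450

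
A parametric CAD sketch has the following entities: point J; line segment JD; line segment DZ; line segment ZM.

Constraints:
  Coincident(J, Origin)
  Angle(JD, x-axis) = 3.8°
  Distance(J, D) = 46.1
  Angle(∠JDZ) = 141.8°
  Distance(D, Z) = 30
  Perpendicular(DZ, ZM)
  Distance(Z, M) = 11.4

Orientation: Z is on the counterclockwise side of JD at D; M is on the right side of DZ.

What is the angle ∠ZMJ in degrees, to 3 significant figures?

58.9°

∠JDZ = 141.8°, so DZ runs at 3.8° + (180° − 141.8°) = 42.0° from the x-axis; with |DZ| = 30.0, Z = D + 30.0·(cos 42.0°, sin 42.0°) = (68.3, 23.1). The perpendicularity gives ZM at right angles to DZ; with |ZM| = 11.4 on the right of DZ, M = Z + 11.4·(0.669, -0.743) = (75.9, 14.7). Then cos ∠ZMJ = MZ·MJ / (|MZ||MJ|), giving 58.9°.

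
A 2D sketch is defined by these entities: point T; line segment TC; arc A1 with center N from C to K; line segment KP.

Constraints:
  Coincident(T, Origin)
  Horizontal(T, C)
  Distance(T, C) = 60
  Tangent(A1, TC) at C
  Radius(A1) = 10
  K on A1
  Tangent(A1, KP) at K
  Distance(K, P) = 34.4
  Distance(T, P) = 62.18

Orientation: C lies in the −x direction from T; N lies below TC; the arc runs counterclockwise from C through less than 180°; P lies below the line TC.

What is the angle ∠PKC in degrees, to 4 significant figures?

114.7°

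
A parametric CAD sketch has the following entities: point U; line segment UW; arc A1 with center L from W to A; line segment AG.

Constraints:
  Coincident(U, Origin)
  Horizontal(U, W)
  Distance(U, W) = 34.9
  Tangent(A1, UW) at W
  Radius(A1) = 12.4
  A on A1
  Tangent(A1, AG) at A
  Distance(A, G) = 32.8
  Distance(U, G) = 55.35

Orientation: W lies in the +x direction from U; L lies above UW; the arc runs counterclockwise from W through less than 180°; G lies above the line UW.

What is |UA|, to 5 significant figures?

49.283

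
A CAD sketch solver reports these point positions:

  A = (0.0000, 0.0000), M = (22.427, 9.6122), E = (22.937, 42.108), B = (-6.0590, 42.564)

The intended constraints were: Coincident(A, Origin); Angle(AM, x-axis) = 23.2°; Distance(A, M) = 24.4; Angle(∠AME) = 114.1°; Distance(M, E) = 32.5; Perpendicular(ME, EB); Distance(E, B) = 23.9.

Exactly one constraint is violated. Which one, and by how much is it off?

Distance(E, B) = 23.9 — off by 5.10.

A = (0.00, 0.00) ✓; AM at 23.20° ✓; |AM| = 24.40 ✓; ∠AME = 114.1° ✓; |ME| = 32.50 ✓; ∠(ME, EB) = 90.00° ✓; |EB| = 29.00 ✗.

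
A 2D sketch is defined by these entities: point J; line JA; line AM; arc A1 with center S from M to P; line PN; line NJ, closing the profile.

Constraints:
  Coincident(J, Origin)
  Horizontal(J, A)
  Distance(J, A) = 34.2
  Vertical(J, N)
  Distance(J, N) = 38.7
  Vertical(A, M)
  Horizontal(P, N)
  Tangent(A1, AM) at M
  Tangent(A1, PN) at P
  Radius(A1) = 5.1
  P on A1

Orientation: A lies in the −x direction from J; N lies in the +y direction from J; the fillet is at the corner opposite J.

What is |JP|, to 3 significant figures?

48.4

J is at the origin; JA is horizontal with |JA| = 34.2 and A on the −x side, so A = (-34.2, 0.00). JN is vertical with |JN| = 38.7 and N on the +y side, so N = (0.00, 38.7). The virtual corner opposite J is at (-34.2, 38.7). Since A1 is tangent to AM there, SM ⟂ AM and the tangent condition forces SP to be normal to PN, with radius 5.1, so the center S sits 5.1 in from both sides at S = (-29.1, 33.6). That places the tangent points at M = (-34.2, 33.6) on AM and P = (-29.1, 38.7) on PN. Then |JP| = |P − J| = 48.4.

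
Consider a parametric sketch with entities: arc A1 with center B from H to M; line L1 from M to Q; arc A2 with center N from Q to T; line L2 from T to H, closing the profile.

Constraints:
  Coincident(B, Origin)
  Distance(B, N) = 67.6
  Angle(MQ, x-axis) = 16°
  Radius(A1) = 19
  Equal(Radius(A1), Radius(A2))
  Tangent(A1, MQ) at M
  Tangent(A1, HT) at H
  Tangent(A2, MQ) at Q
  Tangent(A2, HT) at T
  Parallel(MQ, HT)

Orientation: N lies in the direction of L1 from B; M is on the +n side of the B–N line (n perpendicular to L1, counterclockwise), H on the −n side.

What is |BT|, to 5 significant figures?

70.219

The slot axis is L1's direction at 16.0°, so u = (cos 16.0°, sin 16.0°) = (0.96126, 0.27564) and n = (−sin 16.0°, cos 16.0°) = (-0.27564, 0.96126). B is at the origin and N lies 67.6 along u from B, so N = 67.6·u = (64.981, 18.633). Tangency of A1 to both parallel lines with radius 19.0 puts M and H at B ± 19.0·n: M = (-5.2371, 18.264), H = (5.2371, -18.264). Equal radii place Q and T the same way about N: Q = N + 19.0·n = (59.744, 36.897), T = N − 19.0·n = (70.218, 0.36911). Then |BT| = |T − B| = 70.219.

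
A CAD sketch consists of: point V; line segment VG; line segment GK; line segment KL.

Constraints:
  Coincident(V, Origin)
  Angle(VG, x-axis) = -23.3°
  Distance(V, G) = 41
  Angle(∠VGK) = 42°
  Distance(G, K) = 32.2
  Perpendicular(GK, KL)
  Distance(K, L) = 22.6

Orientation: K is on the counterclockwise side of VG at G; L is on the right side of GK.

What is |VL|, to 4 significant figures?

50.06

V is at the origin; VG runs at -23.3° with length 41.0, so G = 41.0·(cos -23.3°, sin -23.3°) = (37.66, -16.22). ∠VGK = 42.0°, so GK runs at -23.3° + (180° − 42.0°) = 114.7° from the x-axis; with |GK| = 32.2, K = G + 32.2·(cos 114.7°, sin 114.7°) = (24.20, 13.04). GK ⟂ KL; with |KL| = 22.6 on the right of GK, L = K + 22.6·(0.9085, 0.4179) = (44.73, 22.48). Then |VL| = |L − V| = 50.06.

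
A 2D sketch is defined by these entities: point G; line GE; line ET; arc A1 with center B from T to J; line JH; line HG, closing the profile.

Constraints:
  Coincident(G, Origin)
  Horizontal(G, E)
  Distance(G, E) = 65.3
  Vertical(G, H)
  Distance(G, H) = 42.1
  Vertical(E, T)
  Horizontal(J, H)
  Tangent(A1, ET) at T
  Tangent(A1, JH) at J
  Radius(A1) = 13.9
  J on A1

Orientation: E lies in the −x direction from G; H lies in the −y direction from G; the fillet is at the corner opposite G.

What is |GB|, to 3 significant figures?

58.6

G is at the origin; G and E share the same y with |GE| = 65.3 and E on the −x side, so E = (-65.3, 0.00). GH is vertical with |GH| = 42.1 and H on the −y side, so H = (0.00, -42.1). The virtual corner opposite G is at (-65.3, -42.1). The tangent condition forces BT to be normal to ET and the tangent condition forces BJ to be normal to JH, with radius 13.9, so the center B sits 13.9 in from both sides at B = (-51.4, -28.2). Then |GB| = |B − G| = 58.6.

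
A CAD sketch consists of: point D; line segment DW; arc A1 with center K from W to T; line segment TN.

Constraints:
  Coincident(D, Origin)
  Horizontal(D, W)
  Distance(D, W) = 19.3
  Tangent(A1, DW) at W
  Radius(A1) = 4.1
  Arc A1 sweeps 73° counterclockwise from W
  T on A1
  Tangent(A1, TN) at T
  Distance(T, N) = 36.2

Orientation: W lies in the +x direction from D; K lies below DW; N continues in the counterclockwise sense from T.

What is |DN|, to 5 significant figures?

37.825

D is at the origin; D and W share the same y with |DW| = 19.3 and W on the +x side, so W = (19.300, 0.0000). Tangency of A1 to DW means the radius KW is perpendicular to DW, so K = W + (0, -4.1) = (19.300, -4.1000). On A1, W sits at bearing 90° from K; a 73° counterclockwise sweep puts T at bearing 163°, so T = K + 4.1·(cos 163°, sin 163°) = (15.379, -2.9013). Since A1 is tangent to TN there, KT ⟂ TN, so TN runs along (−sin 163°, cos 163°); with |TN| = 36.2, N = (4.7953, -37.520). Then |DN| = |N − D| = 37.825.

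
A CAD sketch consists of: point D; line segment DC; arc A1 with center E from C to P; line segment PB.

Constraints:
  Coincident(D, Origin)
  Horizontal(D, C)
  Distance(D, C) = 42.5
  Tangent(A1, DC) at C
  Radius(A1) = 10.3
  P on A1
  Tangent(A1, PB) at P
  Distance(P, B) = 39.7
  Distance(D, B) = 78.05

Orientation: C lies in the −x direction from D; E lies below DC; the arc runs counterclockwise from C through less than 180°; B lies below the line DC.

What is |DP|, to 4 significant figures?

52.93

D is at the origin; D and C share the same y with |DC| = 42.5 and C on the −x side, so C = (-42.50, 0.000). Since A1 is tangent to DC there, EC ⟂ DC, so E = C + (0, -10.3) = (-42.50, -10.30). Since EP ⟂ PB (tangency), |EB| = √(10.3² + 39.7²) = 41.01 regardless of where P sits on A1. So B lies on both circle(D, 78.05) and circle(E, 41.01); the below-DC intersection is B = (-63.32, -45.64). P is the foot of the tangent from B: P = (-52.40, -7.469).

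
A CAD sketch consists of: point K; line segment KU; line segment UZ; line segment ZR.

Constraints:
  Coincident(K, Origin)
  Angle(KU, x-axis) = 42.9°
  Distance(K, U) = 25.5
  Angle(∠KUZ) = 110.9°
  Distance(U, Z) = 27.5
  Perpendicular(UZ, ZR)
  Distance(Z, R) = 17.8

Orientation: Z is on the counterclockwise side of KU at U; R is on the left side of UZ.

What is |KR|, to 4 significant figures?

37.09

K is at the origin; KU runs at 42.9° with length 25.5, so U = 25.5·(cos 42.9°, sin 42.9°) = (18.68, 17.36). ∠KUZ = 110.9°, so UZ runs at 42.9° + (180° − 110.9°) = 112.0° from the x-axis; with |UZ| = 27.5, Z = U + 27.5·(cos 112.0°, sin 112.0°) = (8.378, 42.86). The perpendicularity gives ZR at right angles to UZ; with |ZR| = 17.8 on the left of UZ, R = Z + 17.8·(-0.9272, -0.3746) = (-8.126, 36.19). Then |KR| = |R − K| = 37.09.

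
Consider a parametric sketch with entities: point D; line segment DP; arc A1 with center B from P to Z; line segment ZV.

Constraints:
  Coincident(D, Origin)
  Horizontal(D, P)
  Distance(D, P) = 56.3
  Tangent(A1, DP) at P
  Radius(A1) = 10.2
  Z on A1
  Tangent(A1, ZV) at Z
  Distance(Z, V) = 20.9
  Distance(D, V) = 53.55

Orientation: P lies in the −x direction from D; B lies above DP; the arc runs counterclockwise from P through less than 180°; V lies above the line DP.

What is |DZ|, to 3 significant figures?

47.1

D is at the origin; DP is horizontal with |DP| = 56.3 and P on the −x side, so P = (-56.3, 0.00). A1 meets DP tangentially, so BP is at right angles to DP, so B = P + (0, 10.2) = (-56.3, 10.2). Since BZ ⟂ ZV (tangency), |BV| = √(10.2² + 20.9²) = 23.3 regardless of where Z sits on A1. So V lies on both circle(D, 53.55) and circle(B, 23.3); the above-DP intersection is V = (-44.3, 30.1). Z is the foot of the tangent from V: Z = (-46.1, 9.29).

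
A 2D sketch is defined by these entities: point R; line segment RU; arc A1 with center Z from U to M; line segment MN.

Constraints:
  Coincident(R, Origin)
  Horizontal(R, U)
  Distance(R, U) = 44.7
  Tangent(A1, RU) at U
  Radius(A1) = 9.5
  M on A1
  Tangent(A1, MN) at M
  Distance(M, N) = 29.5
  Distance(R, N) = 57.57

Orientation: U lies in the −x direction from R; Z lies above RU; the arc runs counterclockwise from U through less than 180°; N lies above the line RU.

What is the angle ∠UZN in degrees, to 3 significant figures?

173°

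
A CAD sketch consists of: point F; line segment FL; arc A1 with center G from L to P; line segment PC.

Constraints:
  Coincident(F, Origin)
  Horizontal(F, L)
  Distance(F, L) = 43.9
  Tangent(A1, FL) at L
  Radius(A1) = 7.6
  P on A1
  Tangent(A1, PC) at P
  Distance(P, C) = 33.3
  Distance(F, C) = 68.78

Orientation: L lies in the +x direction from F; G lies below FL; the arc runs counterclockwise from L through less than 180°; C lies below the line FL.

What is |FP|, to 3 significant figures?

39.5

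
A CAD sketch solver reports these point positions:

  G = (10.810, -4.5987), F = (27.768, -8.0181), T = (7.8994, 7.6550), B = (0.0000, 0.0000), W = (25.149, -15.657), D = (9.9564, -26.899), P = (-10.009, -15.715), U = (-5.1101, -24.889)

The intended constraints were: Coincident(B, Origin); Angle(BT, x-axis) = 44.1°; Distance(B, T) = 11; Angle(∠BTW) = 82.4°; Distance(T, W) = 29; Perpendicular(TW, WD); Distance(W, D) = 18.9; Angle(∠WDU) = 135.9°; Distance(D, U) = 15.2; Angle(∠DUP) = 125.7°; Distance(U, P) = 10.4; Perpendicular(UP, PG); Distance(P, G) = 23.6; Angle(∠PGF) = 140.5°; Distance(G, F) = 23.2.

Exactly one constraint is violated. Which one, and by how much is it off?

Distance(G, F) = 23.2 — off by 5.90.

B = (0.00, 0.00) ✓; BT at 44.10° ✓; |BT| = 11.00 ✓; ∠BTW = 82.40° ✓; |TW| = 29.00 ✓; ∠(TW, WD) = 90.00° ✓; |WD| = 18.90 ✓; ∠WDU = 135.9° ✓; |DU| = 15.20 ✓; ∠DUP = 125.7° ✓; |UP| = 10.40 ✓; ∠(UP, PG) = 90.00° ✓; |PG| = 23.60 ✓; ∠PGF = 140.5° ✓; |GF| = 17.30 ✗.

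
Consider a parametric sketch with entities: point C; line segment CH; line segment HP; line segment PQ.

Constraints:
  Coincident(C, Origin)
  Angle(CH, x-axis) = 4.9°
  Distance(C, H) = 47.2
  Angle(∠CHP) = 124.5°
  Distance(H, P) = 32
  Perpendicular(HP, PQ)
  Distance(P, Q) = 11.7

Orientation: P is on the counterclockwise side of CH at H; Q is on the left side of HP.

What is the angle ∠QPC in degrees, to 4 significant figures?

56.48°

∠CHP = 124.5°, so HP runs at 4.9° + (180° − 124.5°) = 60.40° from the x-axis; with |HP| = 32.0, P = H + 32.0·(cos 60.40°, sin 60.40°) = (62.83, 31.86). HP is perpendicular to PQ; with |PQ| = 11.7 on the left of HP, Q = P + 11.7·(-0.8695, 0.4939) = (52.66, 37.63). Then cos ∠QPC = PQ·PC / (|PQ||PC|), giving 56.48°.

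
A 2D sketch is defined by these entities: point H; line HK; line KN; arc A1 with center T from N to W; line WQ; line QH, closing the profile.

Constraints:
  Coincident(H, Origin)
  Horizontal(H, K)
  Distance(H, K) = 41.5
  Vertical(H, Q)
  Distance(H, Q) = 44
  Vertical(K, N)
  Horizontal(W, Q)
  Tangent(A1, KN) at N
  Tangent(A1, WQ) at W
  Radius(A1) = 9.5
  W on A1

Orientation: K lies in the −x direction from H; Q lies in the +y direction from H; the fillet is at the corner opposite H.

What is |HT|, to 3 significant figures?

47.1

H is at the origin; H and K share the same y with |HK| = 41.5 and K on the −x side, so K = (-41.5, 0.00). H and Q share the same x with |HQ| = 44.0 and Q on the +y side, so Q = (0.00, 44.0). The virtual corner opposite H is at (-41.5, 44.0). Tangency of A1 to KN means the radius TN is perpendicular to KN and A1 meets WQ tangentially, so TW is at right angles to WQ, with radius 9.5, so the center T sits 9.5 in from both sides at T = (-32.0, 34.5). Then |HT| = |T − H| = 47.1.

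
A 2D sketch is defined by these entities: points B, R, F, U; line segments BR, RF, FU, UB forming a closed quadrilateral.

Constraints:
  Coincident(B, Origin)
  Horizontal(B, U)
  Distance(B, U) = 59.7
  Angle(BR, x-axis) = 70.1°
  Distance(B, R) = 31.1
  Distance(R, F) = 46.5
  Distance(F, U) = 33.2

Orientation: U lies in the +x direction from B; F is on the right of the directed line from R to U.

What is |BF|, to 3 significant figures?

32.2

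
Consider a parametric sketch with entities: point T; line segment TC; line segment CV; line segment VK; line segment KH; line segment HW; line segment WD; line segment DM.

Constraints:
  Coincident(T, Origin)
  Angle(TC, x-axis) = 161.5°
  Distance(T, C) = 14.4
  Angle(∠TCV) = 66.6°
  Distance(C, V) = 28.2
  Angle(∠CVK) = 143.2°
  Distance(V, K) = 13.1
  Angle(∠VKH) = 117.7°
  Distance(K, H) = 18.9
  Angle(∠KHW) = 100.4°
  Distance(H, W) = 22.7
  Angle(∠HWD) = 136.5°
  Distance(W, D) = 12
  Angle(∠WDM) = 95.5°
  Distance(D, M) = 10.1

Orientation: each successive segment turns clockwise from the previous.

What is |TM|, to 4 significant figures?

5.018

T is at the origin; TC runs at 161.5° with length 14.4, so C = (-13.66, 4.569). ∠TCV = 66.6° gives CV at 48.10° from the x-axis; with |CV| = 28.2, V = (5.177, 25.56). ∠CVK = 143.2° gives VK at 11.30° from the x-axis; with |VK| = 13.1, K = (18.02, 28.13). ∠VKH = 117.7° gives KH at -51.00° from the x-axis; with |KH| = 18.9, H = (29.92, 13.44). ∠KHW = 100.4° gives HW at -130.6° from the x-axis; with |HW| = 22.7, W = (15.14, -3.798). ∠HWD = 136.5° gives WD at -174.1° from the x-axis; with |WD| = 12.0, D = (3.208, -5.031). ∠WDM = 95.5° gives DM at 101.4° from the x-axis; with |DM| = 10.1, M = (1.212, 4.869). Then |TM| = |M − T| = 5.018.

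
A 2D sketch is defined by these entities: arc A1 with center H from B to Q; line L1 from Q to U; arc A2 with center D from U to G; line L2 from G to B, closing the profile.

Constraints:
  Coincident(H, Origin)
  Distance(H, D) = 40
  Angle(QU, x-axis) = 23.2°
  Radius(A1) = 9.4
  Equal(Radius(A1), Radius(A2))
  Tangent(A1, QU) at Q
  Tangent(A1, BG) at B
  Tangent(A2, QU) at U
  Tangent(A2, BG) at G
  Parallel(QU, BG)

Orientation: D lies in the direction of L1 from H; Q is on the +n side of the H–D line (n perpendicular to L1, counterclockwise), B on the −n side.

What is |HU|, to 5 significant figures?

41.090

The slot axis is L1's direction at 23.2°, so u = (cos 23.2°, sin 23.2°) = (0.91914, 0.39394) and n = (−sin 23.2°, cos 23.2°) = (-0.39394, 0.91914). H is at the origin and D lies 40.0 along u from H, so D = 40.0·u = (36.765, 15.758). Tangency of A1 to both parallel lines with radius 9.4 puts Q and B at H ± 9.4·n: Q = (-3.7031, 8.6399), B = (3.7031, -8.6399). Equal radii place U and G the same way about D: U = D + 9.4·n = (33.062, 24.398), G = D − 9.4·n = (40.468, 7.1178). Then |HU| = |U − H| = 41.090.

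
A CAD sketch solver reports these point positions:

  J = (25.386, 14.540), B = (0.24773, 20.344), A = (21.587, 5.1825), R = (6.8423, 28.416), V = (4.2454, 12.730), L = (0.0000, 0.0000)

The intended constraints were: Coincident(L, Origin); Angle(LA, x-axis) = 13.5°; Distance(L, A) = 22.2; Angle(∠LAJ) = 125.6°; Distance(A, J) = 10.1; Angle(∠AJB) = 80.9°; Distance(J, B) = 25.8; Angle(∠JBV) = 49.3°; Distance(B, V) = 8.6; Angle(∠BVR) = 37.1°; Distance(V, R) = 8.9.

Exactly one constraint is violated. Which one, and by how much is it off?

Distance(V, R) = 8.9 — off by 7.00.

L = (0.00, 0.00) ✓; LA at 13.50° ✓; |LA| = 22.20 ✓; ∠LAJ = 125.6° ✓; |AJ| = 10.10 ✓; ∠AJB = 80.90° ✓; |JB| = 25.80 ✓; ∠JBV = 49.30° ✓; |BV| = 8.600 ✓; ∠BVR = 37.10° ✓; |VR| = 15.90 ✗.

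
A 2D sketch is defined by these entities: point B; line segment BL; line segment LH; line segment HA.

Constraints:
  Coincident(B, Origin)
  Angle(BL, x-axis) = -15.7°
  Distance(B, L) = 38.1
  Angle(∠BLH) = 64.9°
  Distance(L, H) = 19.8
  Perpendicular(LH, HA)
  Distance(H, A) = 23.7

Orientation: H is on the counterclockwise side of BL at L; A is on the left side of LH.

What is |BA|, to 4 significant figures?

11.40

B is at the origin; BL runs at -15.7° with length 38.1, so L = 38.1·(cos -15.7°, sin -15.7°) = (36.68, -10.31). ∠BLH = 64.9°, so LH runs at -15.7° + (180° − 64.9°) = 99.40° from the x-axis; with |LH| = 19.8, H = L + 19.8·(cos 99.40°, sin 99.40°) = (33.44, 9.224). LH is perpendicular to HA; with |HA| = 23.7 on the left of LH, A = H + 23.7·(-0.9866, -0.1633) = (10.06, 5.353). Then |BA| = |A − B| = 11.40.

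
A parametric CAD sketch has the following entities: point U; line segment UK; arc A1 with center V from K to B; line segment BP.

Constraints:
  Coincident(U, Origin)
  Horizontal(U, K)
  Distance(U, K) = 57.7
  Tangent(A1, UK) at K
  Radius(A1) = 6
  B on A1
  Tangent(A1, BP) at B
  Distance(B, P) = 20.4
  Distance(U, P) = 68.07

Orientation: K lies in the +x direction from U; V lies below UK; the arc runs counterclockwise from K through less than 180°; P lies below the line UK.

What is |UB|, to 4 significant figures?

53.25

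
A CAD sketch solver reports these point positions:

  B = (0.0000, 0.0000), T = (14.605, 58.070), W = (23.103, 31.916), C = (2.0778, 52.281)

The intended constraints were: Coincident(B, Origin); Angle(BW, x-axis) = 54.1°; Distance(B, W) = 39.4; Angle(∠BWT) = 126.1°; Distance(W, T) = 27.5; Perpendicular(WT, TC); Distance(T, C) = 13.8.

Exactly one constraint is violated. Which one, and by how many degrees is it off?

Perpendicular(WT, TC) — off by 6.80°.

B = (0.00, 0.00) ✓; BW at 54.10° ✓; |BW| = 39.40 ✓; ∠BWT = 126.1° ✓; |WT| = 27.50 ✓; ∠(WT, TC) = 96.80° ✗; |TC| = 13.80 ✓.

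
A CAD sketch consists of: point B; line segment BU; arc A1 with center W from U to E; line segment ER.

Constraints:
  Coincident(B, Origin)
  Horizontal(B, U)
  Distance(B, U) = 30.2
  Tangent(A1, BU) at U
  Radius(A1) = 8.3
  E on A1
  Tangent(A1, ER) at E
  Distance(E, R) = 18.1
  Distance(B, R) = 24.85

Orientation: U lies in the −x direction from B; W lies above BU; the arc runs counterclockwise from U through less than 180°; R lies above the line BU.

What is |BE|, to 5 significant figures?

23.303

Checks: |WU| = 8.300 ✓; |WE| = 8.300 ✓; ∠(WE, ER) = 90.00° ✓; |ER| = 18.10 ✓; |BR| = 24.85 ✓.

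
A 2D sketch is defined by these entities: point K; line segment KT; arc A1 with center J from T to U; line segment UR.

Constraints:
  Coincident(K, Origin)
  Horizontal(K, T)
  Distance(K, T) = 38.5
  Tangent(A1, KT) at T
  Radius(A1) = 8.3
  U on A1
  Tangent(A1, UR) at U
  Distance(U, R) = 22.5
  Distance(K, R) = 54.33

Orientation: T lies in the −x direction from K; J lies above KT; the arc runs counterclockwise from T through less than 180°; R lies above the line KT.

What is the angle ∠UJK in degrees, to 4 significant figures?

46.16°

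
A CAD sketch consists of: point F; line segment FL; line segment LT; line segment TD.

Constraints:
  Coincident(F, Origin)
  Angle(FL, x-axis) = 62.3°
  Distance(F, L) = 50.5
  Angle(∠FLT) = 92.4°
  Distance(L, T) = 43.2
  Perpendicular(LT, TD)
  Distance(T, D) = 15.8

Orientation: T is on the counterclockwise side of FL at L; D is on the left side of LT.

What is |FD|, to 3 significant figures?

57.0

F is at the origin; FL runs at 62.3° with length 50.5, so L = 50.5·(cos 62.3°, sin 62.3°) = (23.5, 44.7). ∠FLT = 92.4°, so LT runs at 62.3° + (180° − 92.4°) = 150° from the x-axis; with |LT| = 43.2, T = L + 43.2·(cos 150°, sin 150°) = (-13.9, 66.4). LT ⟂ TD; with |TD| = 15.8 on the left of LT, D = T + 15.8·(-0.502, -0.865) = (-21.8, 52.7). Then |FD| = |D − F| = 57.0.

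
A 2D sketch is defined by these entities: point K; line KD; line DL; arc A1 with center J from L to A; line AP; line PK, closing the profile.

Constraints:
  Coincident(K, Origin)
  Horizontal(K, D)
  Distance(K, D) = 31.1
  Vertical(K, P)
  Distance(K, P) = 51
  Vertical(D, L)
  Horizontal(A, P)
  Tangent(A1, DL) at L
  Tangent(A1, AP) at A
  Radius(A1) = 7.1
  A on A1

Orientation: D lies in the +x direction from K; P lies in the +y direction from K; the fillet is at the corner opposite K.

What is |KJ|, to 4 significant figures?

50.03

K is at the origin; KD is horizontal with |KD| = 31.1 and D on the +x side, so D = (31.10, 0.000). KP is vertical with |KP| = 51.0 and P on the +y side, so P = (0.000, 51.00). The virtual corner opposite K is at (31.10, 51.00). A1 meets DL tangentially, so JL is at right angles to DL and tangency of A1 to AP means the radius JA is perpendicular to AP, with radius 7.1, so the center J sits 7.1 in from both sides at J = (24.00, 43.90). Then |KJ| = |J − K| = 50.03.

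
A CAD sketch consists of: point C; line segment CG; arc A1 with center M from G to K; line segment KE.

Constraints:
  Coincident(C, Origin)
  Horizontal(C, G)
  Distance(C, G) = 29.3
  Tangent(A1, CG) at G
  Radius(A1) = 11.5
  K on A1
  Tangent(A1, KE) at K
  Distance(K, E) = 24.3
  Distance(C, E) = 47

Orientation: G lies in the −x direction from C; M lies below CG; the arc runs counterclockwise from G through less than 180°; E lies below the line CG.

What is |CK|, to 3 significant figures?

42.9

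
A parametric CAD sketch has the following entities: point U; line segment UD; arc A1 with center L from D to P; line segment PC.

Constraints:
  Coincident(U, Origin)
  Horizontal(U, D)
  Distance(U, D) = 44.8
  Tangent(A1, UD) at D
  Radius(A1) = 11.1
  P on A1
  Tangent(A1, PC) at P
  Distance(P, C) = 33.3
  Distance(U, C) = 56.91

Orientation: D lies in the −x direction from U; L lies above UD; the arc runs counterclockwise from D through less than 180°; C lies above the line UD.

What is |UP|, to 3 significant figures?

35.6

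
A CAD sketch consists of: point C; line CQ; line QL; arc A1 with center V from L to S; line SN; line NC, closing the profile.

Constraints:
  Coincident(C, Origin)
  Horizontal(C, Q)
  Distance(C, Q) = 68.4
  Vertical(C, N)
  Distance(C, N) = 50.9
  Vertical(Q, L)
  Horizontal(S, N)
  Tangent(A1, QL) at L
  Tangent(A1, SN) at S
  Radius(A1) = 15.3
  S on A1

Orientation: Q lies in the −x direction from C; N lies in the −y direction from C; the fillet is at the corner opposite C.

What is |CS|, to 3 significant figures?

73.6

C is at the origin; C and Q share the same y with |CQ| = 68.4 and Q on the −x side, so Q = (-68.4, 0.00). CN is vertical with |CN| = 50.9 and N on the −y side, so N = (0.00, -50.9). The virtual corner opposite C is at (-68.4, -50.9). The tangent condition forces VL to be normal to QL and tangency of A1 to SN means the radius VS is perpendicular to SN, with radius 15.3, so the center V sits 15.3 in from both sides at V = (-53.1, -35.6). That places the tangent points at L = (-68.4, -35.6) on QL and S = (-53.1, -50.9) on SN. Then |CS| = |S − C| = 73.6.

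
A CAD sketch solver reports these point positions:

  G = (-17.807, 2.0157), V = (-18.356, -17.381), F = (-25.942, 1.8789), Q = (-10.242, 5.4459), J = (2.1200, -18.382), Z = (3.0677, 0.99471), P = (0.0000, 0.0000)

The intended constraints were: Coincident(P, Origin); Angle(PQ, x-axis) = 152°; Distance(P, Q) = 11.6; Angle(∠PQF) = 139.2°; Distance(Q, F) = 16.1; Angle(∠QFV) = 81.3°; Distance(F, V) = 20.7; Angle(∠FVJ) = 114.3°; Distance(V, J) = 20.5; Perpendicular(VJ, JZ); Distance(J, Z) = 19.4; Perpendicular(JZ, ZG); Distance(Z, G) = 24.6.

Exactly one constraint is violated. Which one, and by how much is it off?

Distance(Z, G) = 24.6 — off by 3.70.

P = (0.00, 0.00) ✓; PQ at 152.0° ✓; |PQ| = 11.60 ✓; ∠PQF = 139.2° ✓; |QF| = 16.10 ✓; ∠QFV = 81.30° ✓; |FV| = 20.70 ✓; ∠FVJ = 114.3° ✓; |VJ| = 20.50 ✓; ∠(VJ, JZ) = 90.00° ✓; |JZ| = 19.40 ✓; ∠(JZ, ZG) = 90.00° ✓; |ZG| = 20.90 ✗.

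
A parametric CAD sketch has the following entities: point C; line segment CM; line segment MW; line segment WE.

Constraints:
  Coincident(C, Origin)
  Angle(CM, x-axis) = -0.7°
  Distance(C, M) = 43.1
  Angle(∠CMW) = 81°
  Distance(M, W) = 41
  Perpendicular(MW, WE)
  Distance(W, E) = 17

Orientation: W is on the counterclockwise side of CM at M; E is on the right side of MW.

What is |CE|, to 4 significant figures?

68.72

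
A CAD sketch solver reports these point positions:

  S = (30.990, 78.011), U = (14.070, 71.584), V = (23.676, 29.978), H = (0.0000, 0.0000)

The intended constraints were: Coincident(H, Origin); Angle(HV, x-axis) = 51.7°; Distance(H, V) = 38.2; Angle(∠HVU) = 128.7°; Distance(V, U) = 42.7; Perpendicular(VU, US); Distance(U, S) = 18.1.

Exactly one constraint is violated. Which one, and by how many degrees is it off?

Perpendicular(VU, US) — off by 7.80°.

H = (0.00, 0.00) ✓; HV at 51.70° ✓; |HV| = 38.20 ✓; ∠HVU = 128.7° ✓; |VU| = 42.70 ✓; ∠(VU, US) = 82.20° ✗; |US| = 18.10 ✓.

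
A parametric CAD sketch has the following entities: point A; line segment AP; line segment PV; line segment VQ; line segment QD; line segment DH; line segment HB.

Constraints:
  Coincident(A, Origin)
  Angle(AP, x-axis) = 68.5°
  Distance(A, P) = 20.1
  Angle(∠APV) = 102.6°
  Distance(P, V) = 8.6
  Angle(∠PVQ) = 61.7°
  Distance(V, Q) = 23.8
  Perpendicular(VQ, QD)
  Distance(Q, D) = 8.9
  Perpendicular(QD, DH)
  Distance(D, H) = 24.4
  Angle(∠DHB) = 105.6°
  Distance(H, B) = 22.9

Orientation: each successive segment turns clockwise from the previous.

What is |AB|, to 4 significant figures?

33.84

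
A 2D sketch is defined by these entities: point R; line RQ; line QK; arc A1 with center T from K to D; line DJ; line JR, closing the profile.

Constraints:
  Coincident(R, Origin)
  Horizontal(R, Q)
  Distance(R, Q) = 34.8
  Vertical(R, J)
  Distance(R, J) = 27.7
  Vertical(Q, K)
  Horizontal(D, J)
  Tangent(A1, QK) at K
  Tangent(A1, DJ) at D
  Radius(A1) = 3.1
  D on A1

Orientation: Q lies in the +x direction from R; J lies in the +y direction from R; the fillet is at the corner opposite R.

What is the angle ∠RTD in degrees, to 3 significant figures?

128°

The virtual corner opposite R is at (34.8, 27.7). The tangent condition forces TK to be normal to QK and the tangent condition forces TD to be normal to DJ, with radius 3.1, so the center T sits 3.1 in from both sides at T = (31.7, 24.6). That places the tangent points at K = (34.8, 24.6) on QK and D = (31.7, 27.7) on DJ. Then cos ∠RTD = TR·TD / (|TR||TD|), giving 128°.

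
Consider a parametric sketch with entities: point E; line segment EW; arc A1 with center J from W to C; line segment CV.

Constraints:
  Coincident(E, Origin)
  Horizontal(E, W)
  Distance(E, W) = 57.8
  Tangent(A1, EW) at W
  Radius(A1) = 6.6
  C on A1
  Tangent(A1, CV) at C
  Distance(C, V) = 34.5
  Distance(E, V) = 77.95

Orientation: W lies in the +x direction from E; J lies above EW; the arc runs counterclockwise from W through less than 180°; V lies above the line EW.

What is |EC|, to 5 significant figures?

64.684

Checks: E = (0.00, 0.00) ✓; |JC| = 6.600 ✓; ∠(JC, CV) = 90.00° ✓; |CV| = 34.50 ✓; |EV| = 77.95 ✓.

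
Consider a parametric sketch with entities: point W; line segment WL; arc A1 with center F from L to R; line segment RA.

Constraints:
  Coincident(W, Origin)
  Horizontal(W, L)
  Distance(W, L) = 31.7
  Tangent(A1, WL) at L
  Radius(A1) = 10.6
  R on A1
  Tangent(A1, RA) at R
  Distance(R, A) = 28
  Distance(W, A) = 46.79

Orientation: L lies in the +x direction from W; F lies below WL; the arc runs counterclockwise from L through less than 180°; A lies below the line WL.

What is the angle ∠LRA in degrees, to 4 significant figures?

131.4°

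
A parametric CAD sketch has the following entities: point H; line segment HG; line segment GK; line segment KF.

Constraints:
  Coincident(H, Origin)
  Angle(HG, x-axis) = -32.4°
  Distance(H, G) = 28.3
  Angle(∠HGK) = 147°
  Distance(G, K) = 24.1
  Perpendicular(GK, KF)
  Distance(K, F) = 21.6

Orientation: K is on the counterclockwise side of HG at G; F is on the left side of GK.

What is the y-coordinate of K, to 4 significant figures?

-14.91

H is at the origin; HG runs at -32.4° with length 28.3, so G = 28.3·(cos -32.4°, sin -32.4°) = (23.89, -15.16). ∠HGK = 147.0°, so GK runs at -32.4° + (180° − 147.0°) = 0.6000° from the x-axis; with |GK| = 24.1, K = G + 24.1·(cos 0.6000°, sin 0.6000°) = (47.99, -14.91). So K.y = -14.91.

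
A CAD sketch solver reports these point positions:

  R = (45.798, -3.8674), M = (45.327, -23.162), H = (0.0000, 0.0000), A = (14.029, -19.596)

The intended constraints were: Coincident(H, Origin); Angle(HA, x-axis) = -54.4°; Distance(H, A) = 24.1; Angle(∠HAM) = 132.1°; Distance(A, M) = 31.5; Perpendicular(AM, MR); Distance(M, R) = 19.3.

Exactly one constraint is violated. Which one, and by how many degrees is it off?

Perpendicular(AM, MR) — off by 5.10°.

H = (0.00, 0.00) ✓; HA at -54.40° ✓; |HA| = 24.10 ✓; ∠HAM = 132.1° ✓; |AM| = 31.50 ✓; ∠(AM, MR) = 95.10° ✗; |MR| = 19.30 ✓.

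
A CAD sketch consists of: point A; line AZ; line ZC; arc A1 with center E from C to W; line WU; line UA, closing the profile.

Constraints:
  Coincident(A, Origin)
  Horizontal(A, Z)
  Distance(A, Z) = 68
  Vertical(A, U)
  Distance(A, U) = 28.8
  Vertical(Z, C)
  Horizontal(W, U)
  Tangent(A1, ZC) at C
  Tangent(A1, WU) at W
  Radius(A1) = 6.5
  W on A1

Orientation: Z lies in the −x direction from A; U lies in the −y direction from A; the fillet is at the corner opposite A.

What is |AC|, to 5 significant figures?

71.563

A is at the origin; AZ is horizontal with |AZ| = 68.0 and Z on the −x side, so Z = (-68.000, 0.0000). A and U share the same x with |AU| = 28.8 and U on the −y side, so U = (0.0000, -28.800). The virtual corner opposite A is at (-68.000, -28.800). Since A1 is tangent to ZC there, EC ⟂ ZC and A1 meets WU tangentially, so EW is at right angles to WU, with radius 6.5, so the center E sits 6.5 in from both sides at E = (-61.500, -22.300). That places the tangent points at C = (-68.000, -22.300) on ZC and W = (-61.500, -28.800) on WU. Then |AC| = |C − A| = 71.563.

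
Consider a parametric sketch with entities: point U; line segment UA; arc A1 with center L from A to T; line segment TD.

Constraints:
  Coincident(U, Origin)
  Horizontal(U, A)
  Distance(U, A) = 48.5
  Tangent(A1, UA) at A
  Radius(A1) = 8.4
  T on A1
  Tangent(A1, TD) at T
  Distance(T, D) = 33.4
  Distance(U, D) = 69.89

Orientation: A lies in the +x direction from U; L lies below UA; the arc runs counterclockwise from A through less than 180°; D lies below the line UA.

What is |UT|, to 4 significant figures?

42.73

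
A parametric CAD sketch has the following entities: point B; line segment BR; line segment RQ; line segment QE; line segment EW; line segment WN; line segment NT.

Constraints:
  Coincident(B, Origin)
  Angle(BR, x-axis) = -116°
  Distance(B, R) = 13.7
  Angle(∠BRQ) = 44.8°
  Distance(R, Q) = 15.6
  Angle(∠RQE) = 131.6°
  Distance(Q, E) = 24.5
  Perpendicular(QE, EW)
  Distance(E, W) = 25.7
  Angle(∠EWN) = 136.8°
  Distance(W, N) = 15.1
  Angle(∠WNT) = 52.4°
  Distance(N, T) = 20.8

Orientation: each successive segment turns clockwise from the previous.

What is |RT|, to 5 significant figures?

21.669

∠EWN = 136.8° gives WN at -72.800° from the x-axis; with |WN| = 15.1, N = (27.880, -3.3621). ∠WNT = 52.4° gives NT at 159.60° from the x-axis; with |NT| = 20.8, T = (8.3843, 3.8882). Then |RT| = |T − R| = 21.669.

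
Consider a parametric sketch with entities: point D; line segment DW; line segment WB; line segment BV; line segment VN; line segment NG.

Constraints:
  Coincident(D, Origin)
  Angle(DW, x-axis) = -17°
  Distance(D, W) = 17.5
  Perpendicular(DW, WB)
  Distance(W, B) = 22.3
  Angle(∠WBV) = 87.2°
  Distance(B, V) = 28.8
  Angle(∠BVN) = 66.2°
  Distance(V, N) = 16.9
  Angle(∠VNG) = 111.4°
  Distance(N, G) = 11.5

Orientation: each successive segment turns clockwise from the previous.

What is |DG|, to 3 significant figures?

10.3

D is at the origin; DW runs at -17.0° with length 17.5, so W = (16.7, -5.12). The perpendicularity gives WB at right angles to DW, so WB runs at -107°; with |WB| = 22.3, B = (10.2, -26.4). ∠WBV = 87.2° gives BV at 160° from the x-axis; with |BV| = 28.8, V = (-16.9, -16.7). ∠BVN = 66.2° gives VN at 46.4° from the x-axis; with |VN| = 16.9, N = (-5.23, -4.45). ∠VNG = 111.4° gives NG at -22.2° from the x-axis; with |NG| = 11.5, G = (5.42, -8.79). Then |DG| = |G − D| = 10.3.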